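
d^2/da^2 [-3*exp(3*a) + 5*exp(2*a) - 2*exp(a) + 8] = (-27*exp(2*a) + 20*exp(a) - 2)*exp(a)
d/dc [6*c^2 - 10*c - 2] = 12*c - 10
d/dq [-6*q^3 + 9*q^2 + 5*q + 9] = -18*q^2 + 18*q + 5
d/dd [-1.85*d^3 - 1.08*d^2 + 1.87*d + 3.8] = -5.55*d^2 - 2.16*d + 1.87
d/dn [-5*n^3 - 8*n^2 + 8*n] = -15*n^2 - 16*n + 8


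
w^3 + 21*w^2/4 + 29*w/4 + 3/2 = (w + 1/4)*(w + 2)*(w + 3)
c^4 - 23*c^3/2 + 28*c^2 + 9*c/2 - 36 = (c - 8)*(c - 3)*(c - 3/2)*(c + 1)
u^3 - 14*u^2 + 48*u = u*(u - 8)*(u - 6)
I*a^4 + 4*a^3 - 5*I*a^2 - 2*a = a*(a - 2*I)*(a - I)*(I*a + 1)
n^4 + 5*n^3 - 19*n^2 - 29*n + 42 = (n - 3)*(n - 1)*(n + 2)*(n + 7)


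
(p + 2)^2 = p^2 + 4*p + 4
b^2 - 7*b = b*(b - 7)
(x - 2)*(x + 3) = x^2 + x - 6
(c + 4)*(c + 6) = c^2 + 10*c + 24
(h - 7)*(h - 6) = h^2 - 13*h + 42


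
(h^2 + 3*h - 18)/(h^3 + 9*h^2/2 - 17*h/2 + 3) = 2*(h - 3)/(2*h^2 - 3*h + 1)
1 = 1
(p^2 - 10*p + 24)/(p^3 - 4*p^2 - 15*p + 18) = (p - 4)/(p^2 + 2*p - 3)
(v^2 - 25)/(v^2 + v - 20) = (v - 5)/(v - 4)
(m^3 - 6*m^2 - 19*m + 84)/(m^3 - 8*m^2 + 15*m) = (m^2 - 3*m - 28)/(m*(m - 5))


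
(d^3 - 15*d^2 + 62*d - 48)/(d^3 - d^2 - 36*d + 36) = (d - 8)/(d + 6)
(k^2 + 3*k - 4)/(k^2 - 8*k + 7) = (k + 4)/(k - 7)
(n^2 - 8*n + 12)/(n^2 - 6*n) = (n - 2)/n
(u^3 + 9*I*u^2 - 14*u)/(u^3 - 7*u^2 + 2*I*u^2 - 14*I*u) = (u + 7*I)/(u - 7)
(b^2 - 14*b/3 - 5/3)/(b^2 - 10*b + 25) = (b + 1/3)/(b - 5)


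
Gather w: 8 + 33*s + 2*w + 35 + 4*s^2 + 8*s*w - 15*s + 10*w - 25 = 4*s^2 + 18*s + w*(8*s + 12) + 18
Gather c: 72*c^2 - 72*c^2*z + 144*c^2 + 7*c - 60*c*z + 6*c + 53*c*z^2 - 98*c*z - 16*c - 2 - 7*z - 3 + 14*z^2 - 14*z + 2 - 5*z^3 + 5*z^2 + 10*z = c^2*(216 - 72*z) + c*(53*z^2 - 158*z - 3) - 5*z^3 + 19*z^2 - 11*z - 3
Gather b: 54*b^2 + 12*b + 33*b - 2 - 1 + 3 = 54*b^2 + 45*b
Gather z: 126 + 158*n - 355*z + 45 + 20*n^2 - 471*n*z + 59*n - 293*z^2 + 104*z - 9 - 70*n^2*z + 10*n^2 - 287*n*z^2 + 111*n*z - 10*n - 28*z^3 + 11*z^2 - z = 30*n^2 + 207*n - 28*z^3 + z^2*(-287*n - 282) + z*(-70*n^2 - 360*n - 252) + 162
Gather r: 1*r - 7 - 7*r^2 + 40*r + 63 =-7*r^2 + 41*r + 56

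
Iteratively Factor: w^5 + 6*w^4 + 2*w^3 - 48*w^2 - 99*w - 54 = (w - 3)*(w^4 + 9*w^3 + 29*w^2 + 39*w + 18) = (w - 3)*(w + 3)*(w^3 + 6*w^2 + 11*w + 6) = (w - 3)*(w + 1)*(w + 3)*(w^2 + 5*w + 6) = (w - 3)*(w + 1)*(w + 3)^2*(w + 2)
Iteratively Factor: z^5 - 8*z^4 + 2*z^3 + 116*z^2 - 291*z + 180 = (z - 5)*(z^4 - 3*z^3 - 13*z^2 + 51*z - 36) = (z - 5)*(z - 1)*(z^3 - 2*z^2 - 15*z + 36) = (z - 5)*(z - 1)*(z + 4)*(z^2 - 6*z + 9) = (z - 5)*(z - 3)*(z - 1)*(z + 4)*(z - 3)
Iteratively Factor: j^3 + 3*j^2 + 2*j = (j)*(j^2 + 3*j + 2) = j*(j + 2)*(j + 1)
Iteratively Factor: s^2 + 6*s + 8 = (s + 2)*(s + 4)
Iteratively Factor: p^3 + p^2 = (p + 1)*(p^2) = p*(p + 1)*(p)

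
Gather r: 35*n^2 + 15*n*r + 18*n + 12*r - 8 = 35*n^2 + 18*n + r*(15*n + 12) - 8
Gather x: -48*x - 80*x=-128*x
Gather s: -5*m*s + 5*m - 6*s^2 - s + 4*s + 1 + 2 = 5*m - 6*s^2 + s*(3 - 5*m) + 3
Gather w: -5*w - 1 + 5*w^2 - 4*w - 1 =5*w^2 - 9*w - 2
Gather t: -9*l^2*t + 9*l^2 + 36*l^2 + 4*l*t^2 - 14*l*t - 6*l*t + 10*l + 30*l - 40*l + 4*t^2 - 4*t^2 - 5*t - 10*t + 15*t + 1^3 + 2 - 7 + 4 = 45*l^2 + 4*l*t^2 + t*(-9*l^2 - 20*l)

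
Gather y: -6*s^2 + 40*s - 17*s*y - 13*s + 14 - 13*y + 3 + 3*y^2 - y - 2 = -6*s^2 + 27*s + 3*y^2 + y*(-17*s - 14) + 15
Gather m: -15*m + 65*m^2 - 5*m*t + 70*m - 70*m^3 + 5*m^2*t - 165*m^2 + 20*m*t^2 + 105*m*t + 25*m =-70*m^3 + m^2*(5*t - 100) + m*(20*t^2 + 100*t + 80)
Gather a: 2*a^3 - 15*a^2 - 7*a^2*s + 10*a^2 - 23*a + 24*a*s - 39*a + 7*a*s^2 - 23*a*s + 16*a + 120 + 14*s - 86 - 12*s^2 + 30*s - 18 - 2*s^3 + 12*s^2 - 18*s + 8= 2*a^3 + a^2*(-7*s - 5) + a*(7*s^2 + s - 46) - 2*s^3 + 26*s + 24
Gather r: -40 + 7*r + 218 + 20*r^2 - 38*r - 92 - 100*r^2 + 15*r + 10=-80*r^2 - 16*r + 96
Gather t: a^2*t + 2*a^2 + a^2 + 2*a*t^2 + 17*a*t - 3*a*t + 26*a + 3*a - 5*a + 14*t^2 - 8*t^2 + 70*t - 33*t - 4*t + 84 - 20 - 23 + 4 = 3*a^2 + 24*a + t^2*(2*a + 6) + t*(a^2 + 14*a + 33) + 45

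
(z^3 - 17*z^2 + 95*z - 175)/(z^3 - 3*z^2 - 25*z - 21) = (z^2 - 10*z + 25)/(z^2 + 4*z + 3)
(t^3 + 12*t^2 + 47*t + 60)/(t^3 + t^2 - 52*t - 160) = (t + 3)/(t - 8)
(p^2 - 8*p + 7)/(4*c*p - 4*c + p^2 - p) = (p - 7)/(4*c + p)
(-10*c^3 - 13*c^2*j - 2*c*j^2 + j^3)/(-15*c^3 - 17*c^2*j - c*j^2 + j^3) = (2*c + j)/(3*c + j)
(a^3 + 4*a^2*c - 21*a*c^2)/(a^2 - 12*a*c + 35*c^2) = a*(a^2 + 4*a*c - 21*c^2)/(a^2 - 12*a*c + 35*c^2)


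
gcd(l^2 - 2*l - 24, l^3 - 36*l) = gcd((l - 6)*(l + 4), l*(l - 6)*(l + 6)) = l - 6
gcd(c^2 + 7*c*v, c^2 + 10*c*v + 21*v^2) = c + 7*v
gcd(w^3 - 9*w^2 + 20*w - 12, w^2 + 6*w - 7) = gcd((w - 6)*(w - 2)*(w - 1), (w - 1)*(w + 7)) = w - 1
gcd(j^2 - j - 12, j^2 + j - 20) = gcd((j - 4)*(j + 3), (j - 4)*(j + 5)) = j - 4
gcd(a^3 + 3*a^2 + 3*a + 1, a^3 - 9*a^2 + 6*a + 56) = 1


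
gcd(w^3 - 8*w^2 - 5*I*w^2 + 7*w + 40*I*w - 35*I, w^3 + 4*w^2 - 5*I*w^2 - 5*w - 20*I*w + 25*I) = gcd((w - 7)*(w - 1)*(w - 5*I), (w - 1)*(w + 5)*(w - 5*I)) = w^2 + w*(-1 - 5*I) + 5*I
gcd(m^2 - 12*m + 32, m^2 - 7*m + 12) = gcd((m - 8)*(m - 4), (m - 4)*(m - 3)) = m - 4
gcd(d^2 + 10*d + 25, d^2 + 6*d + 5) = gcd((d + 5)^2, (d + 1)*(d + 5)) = d + 5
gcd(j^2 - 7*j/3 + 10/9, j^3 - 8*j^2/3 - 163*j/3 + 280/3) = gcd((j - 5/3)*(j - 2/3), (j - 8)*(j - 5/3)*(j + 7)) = j - 5/3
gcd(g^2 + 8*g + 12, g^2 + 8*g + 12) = g^2 + 8*g + 12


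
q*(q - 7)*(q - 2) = q^3 - 9*q^2 + 14*q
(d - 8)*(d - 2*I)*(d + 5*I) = d^3 - 8*d^2 + 3*I*d^2 + 10*d - 24*I*d - 80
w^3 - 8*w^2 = w^2*(w - 8)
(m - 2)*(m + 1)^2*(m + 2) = m^4 + 2*m^3 - 3*m^2 - 8*m - 4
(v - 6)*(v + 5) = v^2 - v - 30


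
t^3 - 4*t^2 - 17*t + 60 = (t - 5)*(t - 3)*(t + 4)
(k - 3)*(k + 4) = k^2 + k - 12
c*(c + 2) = c^2 + 2*c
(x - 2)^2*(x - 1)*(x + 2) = x^4 - 3*x^3 - 2*x^2 + 12*x - 8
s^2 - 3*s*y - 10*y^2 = (s - 5*y)*(s + 2*y)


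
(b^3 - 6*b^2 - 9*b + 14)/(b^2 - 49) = (b^2 + b - 2)/(b + 7)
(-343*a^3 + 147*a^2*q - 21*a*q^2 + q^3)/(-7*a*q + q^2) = 49*a^2/q - 14*a + q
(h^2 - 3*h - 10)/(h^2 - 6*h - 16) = (h - 5)/(h - 8)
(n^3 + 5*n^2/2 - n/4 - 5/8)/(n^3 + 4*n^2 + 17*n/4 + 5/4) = (n - 1/2)/(n + 1)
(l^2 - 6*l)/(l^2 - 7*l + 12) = l*(l - 6)/(l^2 - 7*l + 12)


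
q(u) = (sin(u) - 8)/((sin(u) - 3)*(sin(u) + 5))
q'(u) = -(sin(u) - 8)*cos(u)/((sin(u) - 3)*(sin(u) + 5)^2) - (sin(u) - 8)*cos(u)/((sin(u) - 3)^2*(sin(u) + 5)) + cos(u)/((sin(u) - 3)*(sin(u) + 5))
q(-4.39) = 0.58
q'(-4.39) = -0.03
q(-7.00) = 0.55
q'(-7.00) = -0.03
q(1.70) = 0.58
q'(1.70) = -0.01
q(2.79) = 0.54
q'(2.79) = -0.03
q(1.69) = 0.58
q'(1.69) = -0.01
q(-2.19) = 0.55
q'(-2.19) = 0.03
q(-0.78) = 0.55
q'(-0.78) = -0.03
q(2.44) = 0.55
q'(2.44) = -0.05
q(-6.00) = 0.54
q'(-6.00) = 0.03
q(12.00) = 0.54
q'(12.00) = -0.03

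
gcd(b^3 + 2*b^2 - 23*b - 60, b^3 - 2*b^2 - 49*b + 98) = 1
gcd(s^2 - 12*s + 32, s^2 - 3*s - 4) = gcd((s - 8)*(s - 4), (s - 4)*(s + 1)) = s - 4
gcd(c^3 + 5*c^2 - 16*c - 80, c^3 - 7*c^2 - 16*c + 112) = c^2 - 16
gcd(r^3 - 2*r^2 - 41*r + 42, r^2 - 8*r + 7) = r^2 - 8*r + 7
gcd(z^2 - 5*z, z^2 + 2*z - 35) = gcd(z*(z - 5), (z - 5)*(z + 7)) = z - 5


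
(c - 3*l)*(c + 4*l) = c^2 + c*l - 12*l^2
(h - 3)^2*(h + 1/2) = h^3 - 11*h^2/2 + 6*h + 9/2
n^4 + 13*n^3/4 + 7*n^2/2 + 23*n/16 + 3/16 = (n + 1/4)*(n + 1/2)*(n + 1)*(n + 3/2)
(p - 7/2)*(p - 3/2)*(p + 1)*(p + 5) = p^4 + p^3 - 79*p^2/4 + 13*p/2 + 105/4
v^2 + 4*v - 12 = (v - 2)*(v + 6)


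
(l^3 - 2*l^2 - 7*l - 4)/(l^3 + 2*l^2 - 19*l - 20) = (l + 1)/(l + 5)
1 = 1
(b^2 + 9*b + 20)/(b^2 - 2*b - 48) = (b^2 + 9*b + 20)/(b^2 - 2*b - 48)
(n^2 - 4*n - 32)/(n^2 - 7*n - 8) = (n + 4)/(n + 1)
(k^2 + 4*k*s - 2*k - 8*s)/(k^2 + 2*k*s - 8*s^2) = (2 - k)/(-k + 2*s)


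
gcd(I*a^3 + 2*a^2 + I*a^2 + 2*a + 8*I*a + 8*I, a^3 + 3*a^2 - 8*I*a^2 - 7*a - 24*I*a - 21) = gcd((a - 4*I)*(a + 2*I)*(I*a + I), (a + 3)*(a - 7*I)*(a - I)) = 1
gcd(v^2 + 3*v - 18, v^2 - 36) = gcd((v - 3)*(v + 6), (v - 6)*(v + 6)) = v + 6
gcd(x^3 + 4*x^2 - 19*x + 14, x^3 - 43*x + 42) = x^2 + 6*x - 7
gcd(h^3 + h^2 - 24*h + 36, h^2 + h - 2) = 1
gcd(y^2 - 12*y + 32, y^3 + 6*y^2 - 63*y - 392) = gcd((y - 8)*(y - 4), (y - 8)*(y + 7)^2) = y - 8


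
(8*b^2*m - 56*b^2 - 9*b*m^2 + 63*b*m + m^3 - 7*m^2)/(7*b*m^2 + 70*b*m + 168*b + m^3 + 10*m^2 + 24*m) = (8*b^2*m - 56*b^2 - 9*b*m^2 + 63*b*m + m^3 - 7*m^2)/(7*b*m^2 + 70*b*m + 168*b + m^3 + 10*m^2 + 24*m)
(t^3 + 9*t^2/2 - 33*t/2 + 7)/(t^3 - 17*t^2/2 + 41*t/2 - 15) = (2*t^2 + 13*t - 7)/(2*t^2 - 13*t + 15)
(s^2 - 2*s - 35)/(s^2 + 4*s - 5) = (s - 7)/(s - 1)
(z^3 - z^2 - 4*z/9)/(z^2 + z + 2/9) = z*(3*z - 4)/(3*z + 2)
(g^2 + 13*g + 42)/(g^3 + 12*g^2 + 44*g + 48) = (g + 7)/(g^2 + 6*g + 8)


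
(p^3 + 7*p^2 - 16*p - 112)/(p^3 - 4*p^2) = 1 + 11/p + 28/p^2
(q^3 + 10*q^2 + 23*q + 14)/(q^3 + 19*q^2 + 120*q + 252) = (q^2 + 3*q + 2)/(q^2 + 12*q + 36)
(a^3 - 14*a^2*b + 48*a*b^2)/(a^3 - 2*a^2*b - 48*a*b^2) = (a - 6*b)/(a + 6*b)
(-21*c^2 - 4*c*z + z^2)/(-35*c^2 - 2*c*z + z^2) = (3*c + z)/(5*c + z)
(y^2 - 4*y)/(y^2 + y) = (y - 4)/(y + 1)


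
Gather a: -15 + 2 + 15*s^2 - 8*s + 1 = 15*s^2 - 8*s - 12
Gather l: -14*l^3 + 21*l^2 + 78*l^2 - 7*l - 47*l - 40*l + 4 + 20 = -14*l^3 + 99*l^2 - 94*l + 24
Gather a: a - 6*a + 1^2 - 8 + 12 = 5 - 5*a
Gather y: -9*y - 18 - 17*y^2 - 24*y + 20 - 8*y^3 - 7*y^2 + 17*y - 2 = -8*y^3 - 24*y^2 - 16*y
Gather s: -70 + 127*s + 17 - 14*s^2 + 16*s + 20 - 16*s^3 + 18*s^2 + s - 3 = -16*s^3 + 4*s^2 + 144*s - 36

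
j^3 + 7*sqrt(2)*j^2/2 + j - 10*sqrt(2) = (j - sqrt(2))*(j + 2*sqrt(2))*(j + 5*sqrt(2)/2)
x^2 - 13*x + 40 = (x - 8)*(x - 5)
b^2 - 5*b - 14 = (b - 7)*(b + 2)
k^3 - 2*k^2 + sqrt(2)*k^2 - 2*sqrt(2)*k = k*(k - 2)*(k + sqrt(2))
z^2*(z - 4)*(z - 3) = z^4 - 7*z^3 + 12*z^2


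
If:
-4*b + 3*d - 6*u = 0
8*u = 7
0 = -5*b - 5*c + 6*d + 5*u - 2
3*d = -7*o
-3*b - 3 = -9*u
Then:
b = 13/8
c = 71/20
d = 47/12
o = -47/28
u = 7/8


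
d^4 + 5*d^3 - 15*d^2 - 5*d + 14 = (d - 2)*(d - 1)*(d + 1)*(d + 7)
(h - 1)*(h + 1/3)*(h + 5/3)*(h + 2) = h^4 + 3*h^3 + 5*h^2/9 - 31*h/9 - 10/9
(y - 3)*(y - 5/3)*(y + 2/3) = y^3 - 4*y^2 + 17*y/9 + 10/3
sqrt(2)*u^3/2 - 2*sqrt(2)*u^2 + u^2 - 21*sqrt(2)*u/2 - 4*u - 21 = (u - 7)*(u + 3)*(sqrt(2)*u/2 + 1)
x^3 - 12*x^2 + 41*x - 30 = (x - 6)*(x - 5)*(x - 1)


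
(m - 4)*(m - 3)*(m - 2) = m^3 - 9*m^2 + 26*m - 24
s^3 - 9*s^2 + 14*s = s*(s - 7)*(s - 2)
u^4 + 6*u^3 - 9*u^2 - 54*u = u*(u - 3)*(u + 3)*(u + 6)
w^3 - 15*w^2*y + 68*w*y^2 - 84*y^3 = (w - 7*y)*(w - 6*y)*(w - 2*y)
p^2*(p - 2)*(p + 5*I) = p^4 - 2*p^3 + 5*I*p^3 - 10*I*p^2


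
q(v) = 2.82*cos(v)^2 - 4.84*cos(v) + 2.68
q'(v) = -5.64*sin(v)*cos(v) + 4.84*sin(v)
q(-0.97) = 0.85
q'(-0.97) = -1.36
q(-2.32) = 7.28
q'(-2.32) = -6.36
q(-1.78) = 3.81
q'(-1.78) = -5.88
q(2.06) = 5.58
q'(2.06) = 6.61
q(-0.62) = 0.61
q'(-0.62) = -0.15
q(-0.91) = 0.77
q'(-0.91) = -1.09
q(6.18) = 0.66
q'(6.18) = 0.08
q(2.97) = 10.19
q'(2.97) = 1.78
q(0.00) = 0.66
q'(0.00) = 0.00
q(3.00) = 10.24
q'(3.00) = 1.47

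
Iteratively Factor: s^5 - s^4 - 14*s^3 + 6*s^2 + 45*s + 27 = (s - 3)*(s^4 + 2*s^3 - 8*s^2 - 18*s - 9) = (s - 3)*(s + 1)*(s^3 + s^2 - 9*s - 9) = (s - 3)^2*(s + 1)*(s^2 + 4*s + 3) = (s - 3)^2*(s + 1)^2*(s + 3)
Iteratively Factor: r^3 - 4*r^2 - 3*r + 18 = (r + 2)*(r^2 - 6*r + 9) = (r - 3)*(r + 2)*(r - 3)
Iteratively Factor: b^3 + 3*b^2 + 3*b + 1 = (b + 1)*(b^2 + 2*b + 1) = (b + 1)^2*(b + 1)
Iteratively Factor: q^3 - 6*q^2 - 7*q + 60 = (q - 5)*(q^2 - q - 12) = (q - 5)*(q + 3)*(q - 4)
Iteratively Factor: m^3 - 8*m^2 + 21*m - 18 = (m - 3)*(m^2 - 5*m + 6) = (m - 3)*(m - 2)*(m - 3)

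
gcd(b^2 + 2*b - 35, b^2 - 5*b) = b - 5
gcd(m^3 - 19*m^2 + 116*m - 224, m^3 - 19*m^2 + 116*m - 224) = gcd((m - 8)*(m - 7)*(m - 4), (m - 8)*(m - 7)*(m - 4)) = m^3 - 19*m^2 + 116*m - 224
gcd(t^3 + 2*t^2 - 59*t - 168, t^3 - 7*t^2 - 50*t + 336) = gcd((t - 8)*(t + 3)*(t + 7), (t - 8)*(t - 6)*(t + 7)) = t^2 - t - 56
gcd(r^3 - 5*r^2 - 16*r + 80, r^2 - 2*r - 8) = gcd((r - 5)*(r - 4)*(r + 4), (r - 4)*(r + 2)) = r - 4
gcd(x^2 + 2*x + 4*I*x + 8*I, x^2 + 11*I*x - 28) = x + 4*I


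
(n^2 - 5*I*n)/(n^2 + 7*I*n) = (n - 5*I)/(n + 7*I)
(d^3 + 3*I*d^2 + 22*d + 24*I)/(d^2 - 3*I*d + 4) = d + 6*I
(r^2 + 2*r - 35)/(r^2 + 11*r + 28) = (r - 5)/(r + 4)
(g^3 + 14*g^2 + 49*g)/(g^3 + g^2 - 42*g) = (g + 7)/(g - 6)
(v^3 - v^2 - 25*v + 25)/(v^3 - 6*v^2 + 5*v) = (v + 5)/v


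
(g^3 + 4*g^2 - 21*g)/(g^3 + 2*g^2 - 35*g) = (g - 3)/(g - 5)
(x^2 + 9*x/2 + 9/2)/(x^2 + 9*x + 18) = (x + 3/2)/(x + 6)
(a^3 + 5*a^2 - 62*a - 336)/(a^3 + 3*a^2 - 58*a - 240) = (a + 7)/(a + 5)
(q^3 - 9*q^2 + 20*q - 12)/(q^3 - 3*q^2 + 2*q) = (q - 6)/q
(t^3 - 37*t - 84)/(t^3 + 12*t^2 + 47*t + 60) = (t - 7)/(t + 5)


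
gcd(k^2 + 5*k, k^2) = k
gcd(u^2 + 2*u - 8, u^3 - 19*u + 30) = u - 2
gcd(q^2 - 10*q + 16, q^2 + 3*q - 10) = q - 2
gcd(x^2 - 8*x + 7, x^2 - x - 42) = x - 7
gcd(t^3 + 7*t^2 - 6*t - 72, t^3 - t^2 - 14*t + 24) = t^2 + t - 12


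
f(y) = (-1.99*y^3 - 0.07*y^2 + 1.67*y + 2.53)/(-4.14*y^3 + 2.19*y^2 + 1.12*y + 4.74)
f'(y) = (-5.97*y^2 - 0.14*y + 1.67)/(-4.14*y^3 + 2.19*y^2 + 1.12*y + 4.74) + (12.42*y^2 - 4.38*y - 1.12)*(-1.99*y^3 - 0.07*y^2 + 1.67*y + 2.53)/(-4.14*y^3 + 2.19*y^2 + 1.12*y + 4.74)^2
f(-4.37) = 0.41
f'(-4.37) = -0.02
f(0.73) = 0.57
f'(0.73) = -0.06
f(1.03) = 0.54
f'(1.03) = -0.19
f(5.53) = 0.53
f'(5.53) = -0.01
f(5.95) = 0.52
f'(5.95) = -0.01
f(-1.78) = 0.32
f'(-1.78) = -0.07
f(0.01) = 0.54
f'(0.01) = 0.22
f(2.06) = 0.59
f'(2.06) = -0.06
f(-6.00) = 0.43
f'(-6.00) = -0.01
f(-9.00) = 0.45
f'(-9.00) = -0.00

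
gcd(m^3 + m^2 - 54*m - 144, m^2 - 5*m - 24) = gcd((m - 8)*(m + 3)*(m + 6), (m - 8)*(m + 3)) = m^2 - 5*m - 24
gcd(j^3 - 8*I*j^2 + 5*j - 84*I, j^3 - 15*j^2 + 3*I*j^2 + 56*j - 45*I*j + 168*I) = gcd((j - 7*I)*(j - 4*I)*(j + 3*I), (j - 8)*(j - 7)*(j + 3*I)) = j + 3*I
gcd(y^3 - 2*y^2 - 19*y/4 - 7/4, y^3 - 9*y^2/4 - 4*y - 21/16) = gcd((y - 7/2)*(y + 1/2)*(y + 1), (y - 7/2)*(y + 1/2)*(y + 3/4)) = y^2 - 3*y - 7/4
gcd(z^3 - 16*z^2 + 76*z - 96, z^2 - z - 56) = z - 8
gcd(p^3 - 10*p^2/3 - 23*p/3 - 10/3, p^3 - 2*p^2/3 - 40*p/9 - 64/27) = p + 2/3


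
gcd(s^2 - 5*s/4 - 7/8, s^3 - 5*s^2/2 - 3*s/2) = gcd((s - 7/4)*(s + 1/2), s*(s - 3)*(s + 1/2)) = s + 1/2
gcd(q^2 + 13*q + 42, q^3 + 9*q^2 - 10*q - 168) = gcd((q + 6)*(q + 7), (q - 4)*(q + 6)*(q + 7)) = q^2 + 13*q + 42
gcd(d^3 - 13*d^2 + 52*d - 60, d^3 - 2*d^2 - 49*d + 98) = d - 2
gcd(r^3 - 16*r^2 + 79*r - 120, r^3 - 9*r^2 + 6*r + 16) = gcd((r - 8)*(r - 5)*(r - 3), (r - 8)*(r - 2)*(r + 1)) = r - 8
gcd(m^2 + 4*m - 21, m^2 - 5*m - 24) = 1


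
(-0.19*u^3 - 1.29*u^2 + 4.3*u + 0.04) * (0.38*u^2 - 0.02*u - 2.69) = -0.0722*u^5 - 0.4864*u^4 + 2.1709*u^3 + 3.3993*u^2 - 11.5678*u - 0.1076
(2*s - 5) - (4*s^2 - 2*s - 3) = -4*s^2 + 4*s - 2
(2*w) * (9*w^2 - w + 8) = 18*w^3 - 2*w^2 + 16*w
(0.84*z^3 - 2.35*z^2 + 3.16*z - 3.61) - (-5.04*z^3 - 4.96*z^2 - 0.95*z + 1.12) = 5.88*z^3 + 2.61*z^2 + 4.11*z - 4.73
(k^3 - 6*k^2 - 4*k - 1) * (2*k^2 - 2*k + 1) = 2*k^5 - 14*k^4 + 5*k^3 - 2*k - 1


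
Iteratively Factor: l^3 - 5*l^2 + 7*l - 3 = (l - 3)*(l^2 - 2*l + 1) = (l - 3)*(l - 1)*(l - 1)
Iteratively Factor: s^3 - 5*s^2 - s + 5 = (s - 5)*(s^2 - 1) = (s - 5)*(s - 1)*(s + 1)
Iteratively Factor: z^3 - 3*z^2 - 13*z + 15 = (z - 5)*(z^2 + 2*z - 3) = (z - 5)*(z - 1)*(z + 3)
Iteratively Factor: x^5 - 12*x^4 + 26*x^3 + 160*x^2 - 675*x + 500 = (x + 4)*(x^4 - 16*x^3 + 90*x^2 - 200*x + 125) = (x - 5)*(x + 4)*(x^3 - 11*x^2 + 35*x - 25) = (x - 5)^2*(x + 4)*(x^2 - 6*x + 5) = (x - 5)^2*(x - 1)*(x + 4)*(x - 5)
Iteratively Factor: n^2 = (n)*(n)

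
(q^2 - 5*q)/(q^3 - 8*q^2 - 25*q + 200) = q/(q^2 - 3*q - 40)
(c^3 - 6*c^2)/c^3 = (c - 6)/c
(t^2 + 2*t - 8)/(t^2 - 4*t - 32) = (t - 2)/(t - 8)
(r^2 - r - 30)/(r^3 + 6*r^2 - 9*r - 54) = (r^2 - r - 30)/(r^3 + 6*r^2 - 9*r - 54)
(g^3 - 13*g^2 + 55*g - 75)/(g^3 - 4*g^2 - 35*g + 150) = (g - 3)/(g + 6)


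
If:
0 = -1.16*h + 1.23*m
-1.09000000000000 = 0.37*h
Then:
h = -2.95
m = -2.78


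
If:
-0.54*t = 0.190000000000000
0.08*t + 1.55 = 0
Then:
No Solution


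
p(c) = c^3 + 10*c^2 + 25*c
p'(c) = 3*c^2 + 20*c + 25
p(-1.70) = -18.51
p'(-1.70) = -0.33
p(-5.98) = -5.74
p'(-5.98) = 12.68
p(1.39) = 56.76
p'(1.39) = 58.60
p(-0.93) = -15.41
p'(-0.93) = 8.99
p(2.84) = 174.56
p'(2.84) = 106.00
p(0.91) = 31.78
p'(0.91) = 45.68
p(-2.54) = -15.37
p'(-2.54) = -6.45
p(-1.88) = -18.30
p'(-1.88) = -2.00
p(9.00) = 1764.00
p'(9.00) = 448.00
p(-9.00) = -144.00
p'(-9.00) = 88.00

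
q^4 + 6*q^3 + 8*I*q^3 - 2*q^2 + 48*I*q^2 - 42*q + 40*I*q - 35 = (q + 1)*(q + 5)*(q + I)*(q + 7*I)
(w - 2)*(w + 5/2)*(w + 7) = w^3 + 15*w^2/2 - 3*w/2 - 35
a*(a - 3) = a^2 - 3*a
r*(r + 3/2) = r^2 + 3*r/2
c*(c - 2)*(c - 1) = c^3 - 3*c^2 + 2*c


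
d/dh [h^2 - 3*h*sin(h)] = -3*h*cos(h) + 2*h - 3*sin(h)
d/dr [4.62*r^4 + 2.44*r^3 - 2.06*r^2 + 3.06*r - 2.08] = 18.48*r^3 + 7.32*r^2 - 4.12*r + 3.06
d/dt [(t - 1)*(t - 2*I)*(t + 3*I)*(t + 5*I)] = 4*t^3 + t^2*(-3 + 18*I) + t*(2 - 12*I) - 1 + 30*I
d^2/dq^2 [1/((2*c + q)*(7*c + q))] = 2*((2*c + q)^2 + (2*c + q)*(7*c + q) + (7*c + q)^2)/((2*c + q)^3*(7*c + q)^3)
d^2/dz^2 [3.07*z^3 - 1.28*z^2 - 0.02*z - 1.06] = 18.42*z - 2.56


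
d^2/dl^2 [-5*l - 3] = 0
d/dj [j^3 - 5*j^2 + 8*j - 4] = 3*j^2 - 10*j + 8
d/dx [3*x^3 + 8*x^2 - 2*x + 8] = 9*x^2 + 16*x - 2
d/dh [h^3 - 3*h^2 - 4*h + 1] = 3*h^2 - 6*h - 4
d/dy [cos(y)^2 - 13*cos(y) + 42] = (13 - 2*cos(y))*sin(y)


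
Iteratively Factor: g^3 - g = (g + 1)*(g^2 - g) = (g - 1)*(g + 1)*(g)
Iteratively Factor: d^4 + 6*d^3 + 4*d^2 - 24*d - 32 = (d + 4)*(d^3 + 2*d^2 - 4*d - 8) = (d + 2)*(d + 4)*(d^2 - 4) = (d - 2)*(d + 2)*(d + 4)*(d + 2)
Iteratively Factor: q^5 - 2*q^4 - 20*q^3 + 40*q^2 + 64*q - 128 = (q + 2)*(q^4 - 4*q^3 - 12*q^2 + 64*q - 64) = (q - 2)*(q + 2)*(q^3 - 2*q^2 - 16*q + 32) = (q - 2)*(q + 2)*(q + 4)*(q^2 - 6*q + 8) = (q - 4)*(q - 2)*(q + 2)*(q + 4)*(q - 2)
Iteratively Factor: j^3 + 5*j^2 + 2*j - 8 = (j - 1)*(j^2 + 6*j + 8) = (j - 1)*(j + 2)*(j + 4)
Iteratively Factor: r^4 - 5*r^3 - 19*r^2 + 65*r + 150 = (r + 2)*(r^3 - 7*r^2 - 5*r + 75) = (r - 5)*(r + 2)*(r^2 - 2*r - 15) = (r - 5)^2*(r + 2)*(r + 3)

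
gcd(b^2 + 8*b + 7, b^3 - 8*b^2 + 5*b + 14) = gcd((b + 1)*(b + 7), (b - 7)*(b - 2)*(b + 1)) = b + 1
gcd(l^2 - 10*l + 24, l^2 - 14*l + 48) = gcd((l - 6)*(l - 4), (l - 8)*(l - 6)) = l - 6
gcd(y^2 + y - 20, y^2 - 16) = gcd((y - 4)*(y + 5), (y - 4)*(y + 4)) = y - 4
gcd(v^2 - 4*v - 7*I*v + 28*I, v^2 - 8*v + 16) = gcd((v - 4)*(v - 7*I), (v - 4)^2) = v - 4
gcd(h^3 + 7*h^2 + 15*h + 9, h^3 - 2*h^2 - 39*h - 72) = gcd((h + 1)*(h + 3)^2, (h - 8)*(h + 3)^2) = h^2 + 6*h + 9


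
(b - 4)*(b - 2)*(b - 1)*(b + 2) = b^4 - 5*b^3 + 20*b - 16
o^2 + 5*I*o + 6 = (o - I)*(o + 6*I)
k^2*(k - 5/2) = k^3 - 5*k^2/2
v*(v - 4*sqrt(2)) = v^2 - 4*sqrt(2)*v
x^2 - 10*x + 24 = (x - 6)*(x - 4)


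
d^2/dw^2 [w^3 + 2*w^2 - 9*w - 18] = 6*w + 4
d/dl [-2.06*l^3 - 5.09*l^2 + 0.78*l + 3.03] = -6.18*l^2 - 10.18*l + 0.78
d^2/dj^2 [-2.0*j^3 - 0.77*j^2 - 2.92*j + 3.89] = -12.0*j - 1.54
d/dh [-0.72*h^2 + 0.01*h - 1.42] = 0.01 - 1.44*h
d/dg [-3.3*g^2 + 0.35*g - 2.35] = 0.35 - 6.6*g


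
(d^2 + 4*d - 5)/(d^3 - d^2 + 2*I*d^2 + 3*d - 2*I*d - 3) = (d + 5)/(d^2 + 2*I*d + 3)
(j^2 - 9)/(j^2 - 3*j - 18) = (j - 3)/(j - 6)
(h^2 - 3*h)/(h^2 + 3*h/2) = 2*(h - 3)/(2*h + 3)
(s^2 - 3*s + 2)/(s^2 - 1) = (s - 2)/(s + 1)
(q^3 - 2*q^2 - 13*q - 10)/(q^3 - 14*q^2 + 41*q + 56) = (q^2 - 3*q - 10)/(q^2 - 15*q + 56)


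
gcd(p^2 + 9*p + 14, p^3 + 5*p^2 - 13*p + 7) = p + 7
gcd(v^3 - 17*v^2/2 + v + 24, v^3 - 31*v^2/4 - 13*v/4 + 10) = v - 8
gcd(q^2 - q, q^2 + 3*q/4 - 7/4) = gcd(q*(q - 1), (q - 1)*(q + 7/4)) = q - 1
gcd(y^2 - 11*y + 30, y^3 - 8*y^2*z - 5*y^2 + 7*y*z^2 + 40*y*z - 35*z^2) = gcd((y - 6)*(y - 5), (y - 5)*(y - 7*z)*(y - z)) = y - 5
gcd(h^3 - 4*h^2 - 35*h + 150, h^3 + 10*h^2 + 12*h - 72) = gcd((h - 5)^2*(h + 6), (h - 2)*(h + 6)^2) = h + 6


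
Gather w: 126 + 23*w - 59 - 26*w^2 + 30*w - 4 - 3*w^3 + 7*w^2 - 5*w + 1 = -3*w^3 - 19*w^2 + 48*w + 64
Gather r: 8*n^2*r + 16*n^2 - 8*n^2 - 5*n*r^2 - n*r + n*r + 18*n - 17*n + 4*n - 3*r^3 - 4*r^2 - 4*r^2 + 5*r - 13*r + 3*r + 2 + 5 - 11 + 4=8*n^2 + 5*n - 3*r^3 + r^2*(-5*n - 8) + r*(8*n^2 - 5)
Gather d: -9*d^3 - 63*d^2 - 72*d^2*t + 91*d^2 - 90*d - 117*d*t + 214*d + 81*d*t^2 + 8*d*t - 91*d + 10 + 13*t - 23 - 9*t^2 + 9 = -9*d^3 + d^2*(28 - 72*t) + d*(81*t^2 - 109*t + 33) - 9*t^2 + 13*t - 4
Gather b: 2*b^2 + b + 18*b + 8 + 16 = 2*b^2 + 19*b + 24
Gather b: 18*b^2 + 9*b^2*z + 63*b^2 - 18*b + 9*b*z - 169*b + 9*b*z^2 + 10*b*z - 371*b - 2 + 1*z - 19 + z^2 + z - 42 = b^2*(9*z + 81) + b*(9*z^2 + 19*z - 558) + z^2 + 2*z - 63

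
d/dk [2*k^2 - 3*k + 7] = 4*k - 3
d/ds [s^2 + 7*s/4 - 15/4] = 2*s + 7/4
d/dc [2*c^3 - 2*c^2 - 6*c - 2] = 6*c^2 - 4*c - 6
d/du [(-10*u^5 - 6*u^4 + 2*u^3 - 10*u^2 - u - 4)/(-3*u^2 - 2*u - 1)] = (90*u^6 + 116*u^5 + 80*u^4 + 16*u^3 + 11*u^2 - 4*u - 7)/(9*u^4 + 12*u^3 + 10*u^2 + 4*u + 1)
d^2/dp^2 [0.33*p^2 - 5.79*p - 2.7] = 0.660000000000000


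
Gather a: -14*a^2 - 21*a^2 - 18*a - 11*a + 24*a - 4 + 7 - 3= -35*a^2 - 5*a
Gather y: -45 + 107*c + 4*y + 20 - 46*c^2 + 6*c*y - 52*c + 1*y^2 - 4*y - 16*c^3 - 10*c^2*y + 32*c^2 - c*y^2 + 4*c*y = -16*c^3 - 14*c^2 + 55*c + y^2*(1 - c) + y*(-10*c^2 + 10*c) - 25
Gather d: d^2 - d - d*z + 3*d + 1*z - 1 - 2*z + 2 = d^2 + d*(2 - z) - z + 1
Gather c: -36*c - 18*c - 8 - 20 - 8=-54*c - 36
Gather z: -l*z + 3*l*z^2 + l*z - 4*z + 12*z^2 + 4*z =z^2*(3*l + 12)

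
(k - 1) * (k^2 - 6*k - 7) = k^3 - 7*k^2 - k + 7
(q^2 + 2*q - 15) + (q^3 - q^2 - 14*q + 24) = q^3 - 12*q + 9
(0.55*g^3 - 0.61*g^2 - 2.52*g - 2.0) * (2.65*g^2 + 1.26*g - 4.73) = 1.4575*g^5 - 0.9235*g^4 - 10.0481*g^3 - 5.5899*g^2 + 9.3996*g + 9.46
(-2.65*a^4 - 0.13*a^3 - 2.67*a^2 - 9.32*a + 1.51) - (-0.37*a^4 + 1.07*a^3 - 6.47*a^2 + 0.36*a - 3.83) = -2.28*a^4 - 1.2*a^3 + 3.8*a^2 - 9.68*a + 5.34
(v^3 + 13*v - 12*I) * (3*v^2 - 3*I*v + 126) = 3*v^5 - 3*I*v^4 + 165*v^3 - 75*I*v^2 + 1602*v - 1512*I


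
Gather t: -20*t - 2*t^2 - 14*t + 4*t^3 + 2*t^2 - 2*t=4*t^3 - 36*t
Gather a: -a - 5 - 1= -a - 6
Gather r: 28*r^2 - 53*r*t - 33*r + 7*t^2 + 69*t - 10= 28*r^2 + r*(-53*t - 33) + 7*t^2 + 69*t - 10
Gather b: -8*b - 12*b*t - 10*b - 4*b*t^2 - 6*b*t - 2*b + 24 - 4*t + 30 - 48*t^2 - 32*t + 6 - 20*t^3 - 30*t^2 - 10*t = b*(-4*t^2 - 18*t - 20) - 20*t^3 - 78*t^2 - 46*t + 60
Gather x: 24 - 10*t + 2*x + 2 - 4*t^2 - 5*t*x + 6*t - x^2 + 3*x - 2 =-4*t^2 - 4*t - x^2 + x*(5 - 5*t) + 24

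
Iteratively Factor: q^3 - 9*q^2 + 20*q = (q)*(q^2 - 9*q + 20) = q*(q - 5)*(q - 4)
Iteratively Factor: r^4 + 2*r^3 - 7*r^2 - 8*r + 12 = (r - 2)*(r^3 + 4*r^2 + r - 6) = (r - 2)*(r + 3)*(r^2 + r - 2) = (r - 2)*(r + 2)*(r + 3)*(r - 1)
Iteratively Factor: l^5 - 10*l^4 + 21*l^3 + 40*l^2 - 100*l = (l - 5)*(l^4 - 5*l^3 - 4*l^2 + 20*l) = (l - 5)*(l + 2)*(l^3 - 7*l^2 + 10*l) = (l - 5)*(l - 2)*(l + 2)*(l^2 - 5*l) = l*(l - 5)*(l - 2)*(l + 2)*(l - 5)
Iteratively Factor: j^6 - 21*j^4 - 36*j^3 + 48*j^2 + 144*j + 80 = (j + 2)*(j^5 - 2*j^4 - 17*j^3 - 2*j^2 + 52*j + 40) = (j + 2)^2*(j^4 - 4*j^3 - 9*j^2 + 16*j + 20) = (j + 1)*(j + 2)^2*(j^3 - 5*j^2 - 4*j + 20) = (j - 5)*(j + 1)*(j + 2)^2*(j^2 - 4) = (j - 5)*(j - 2)*(j + 1)*(j + 2)^2*(j + 2)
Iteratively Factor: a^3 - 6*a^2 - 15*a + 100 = (a - 5)*(a^2 - a - 20) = (a - 5)^2*(a + 4)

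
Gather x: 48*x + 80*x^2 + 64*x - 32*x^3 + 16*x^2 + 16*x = -32*x^3 + 96*x^2 + 128*x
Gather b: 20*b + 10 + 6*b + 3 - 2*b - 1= 24*b + 12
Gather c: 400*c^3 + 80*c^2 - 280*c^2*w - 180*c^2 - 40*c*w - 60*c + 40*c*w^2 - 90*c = 400*c^3 + c^2*(-280*w - 100) + c*(40*w^2 - 40*w - 150)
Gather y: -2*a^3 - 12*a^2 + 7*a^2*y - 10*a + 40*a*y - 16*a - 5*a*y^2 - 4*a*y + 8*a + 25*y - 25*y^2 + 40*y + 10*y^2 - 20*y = -2*a^3 - 12*a^2 - 18*a + y^2*(-5*a - 15) + y*(7*a^2 + 36*a + 45)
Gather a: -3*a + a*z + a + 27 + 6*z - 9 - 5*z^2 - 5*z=a*(z - 2) - 5*z^2 + z + 18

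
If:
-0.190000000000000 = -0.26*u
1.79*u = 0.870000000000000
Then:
No Solution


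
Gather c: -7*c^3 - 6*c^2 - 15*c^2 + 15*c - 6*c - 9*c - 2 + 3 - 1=-7*c^3 - 21*c^2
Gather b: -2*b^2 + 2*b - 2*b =-2*b^2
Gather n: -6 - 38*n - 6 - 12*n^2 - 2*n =-12*n^2 - 40*n - 12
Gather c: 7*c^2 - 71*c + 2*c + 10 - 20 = 7*c^2 - 69*c - 10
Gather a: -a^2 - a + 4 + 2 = -a^2 - a + 6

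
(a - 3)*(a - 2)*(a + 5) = a^3 - 19*a + 30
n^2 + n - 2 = (n - 1)*(n + 2)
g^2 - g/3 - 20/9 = (g - 5/3)*(g + 4/3)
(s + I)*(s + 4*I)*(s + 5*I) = s^3 + 10*I*s^2 - 29*s - 20*I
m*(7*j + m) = 7*j*m + m^2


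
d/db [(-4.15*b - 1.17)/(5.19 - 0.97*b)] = (117.674946 - 21.993198*b)/(0.97*b - 5.19)^3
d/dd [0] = 0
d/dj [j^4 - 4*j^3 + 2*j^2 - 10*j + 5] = 4*j^3 - 12*j^2 + 4*j - 10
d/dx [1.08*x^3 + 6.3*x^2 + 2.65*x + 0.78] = 3.24*x^2 + 12.6*x + 2.65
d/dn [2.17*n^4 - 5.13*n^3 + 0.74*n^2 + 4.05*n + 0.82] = 8.68*n^3 - 15.39*n^2 + 1.48*n + 4.05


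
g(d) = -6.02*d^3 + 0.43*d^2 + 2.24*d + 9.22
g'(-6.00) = -653.08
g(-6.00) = 1311.58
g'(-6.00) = -653.08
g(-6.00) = 1311.58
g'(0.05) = 2.24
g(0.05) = 9.33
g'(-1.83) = -59.81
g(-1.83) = 43.45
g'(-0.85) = -11.54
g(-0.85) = 11.32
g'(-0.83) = -10.92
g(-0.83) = 11.10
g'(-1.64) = -47.74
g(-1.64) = 33.26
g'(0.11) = 2.12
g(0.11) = 9.46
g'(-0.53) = -3.29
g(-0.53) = 9.05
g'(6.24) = -695.61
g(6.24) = -1422.74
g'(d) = -18.06*d^2 + 0.86*d + 2.24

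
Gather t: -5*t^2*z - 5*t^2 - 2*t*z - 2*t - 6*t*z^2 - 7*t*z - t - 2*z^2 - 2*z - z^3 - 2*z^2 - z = t^2*(-5*z - 5) + t*(-6*z^2 - 9*z - 3) - z^3 - 4*z^2 - 3*z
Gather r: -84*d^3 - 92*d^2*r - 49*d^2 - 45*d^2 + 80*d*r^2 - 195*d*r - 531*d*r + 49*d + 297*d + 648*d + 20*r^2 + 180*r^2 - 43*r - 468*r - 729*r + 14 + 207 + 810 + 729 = -84*d^3 - 94*d^2 + 994*d + r^2*(80*d + 200) + r*(-92*d^2 - 726*d - 1240) + 1760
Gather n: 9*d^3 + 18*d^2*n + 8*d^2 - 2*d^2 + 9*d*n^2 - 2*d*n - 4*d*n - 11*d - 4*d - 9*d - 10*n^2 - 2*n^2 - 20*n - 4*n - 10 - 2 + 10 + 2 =9*d^3 + 6*d^2 - 24*d + n^2*(9*d - 12) + n*(18*d^2 - 6*d - 24)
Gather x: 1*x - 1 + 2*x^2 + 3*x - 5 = 2*x^2 + 4*x - 6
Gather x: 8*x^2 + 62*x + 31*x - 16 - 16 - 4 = 8*x^2 + 93*x - 36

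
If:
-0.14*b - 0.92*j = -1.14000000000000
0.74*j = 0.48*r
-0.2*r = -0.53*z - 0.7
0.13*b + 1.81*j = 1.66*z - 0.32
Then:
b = -2336.42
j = 356.78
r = 550.04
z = 206.24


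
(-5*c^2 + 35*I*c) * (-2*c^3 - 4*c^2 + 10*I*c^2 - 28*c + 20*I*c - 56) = 10*c^5 + 20*c^4 - 120*I*c^4 - 210*c^3 - 240*I*c^3 - 420*c^2 - 980*I*c^2 - 1960*I*c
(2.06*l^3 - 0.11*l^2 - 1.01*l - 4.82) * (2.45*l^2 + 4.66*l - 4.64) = 5.047*l^5 + 9.3301*l^4 - 12.5455*l^3 - 16.0052*l^2 - 17.7748*l + 22.3648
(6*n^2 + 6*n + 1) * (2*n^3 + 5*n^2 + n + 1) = 12*n^5 + 42*n^4 + 38*n^3 + 17*n^2 + 7*n + 1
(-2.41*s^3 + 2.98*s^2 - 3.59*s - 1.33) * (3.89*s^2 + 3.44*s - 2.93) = -9.3749*s^5 + 3.3018*s^4 + 3.3474*s^3 - 26.2547*s^2 + 5.9435*s + 3.8969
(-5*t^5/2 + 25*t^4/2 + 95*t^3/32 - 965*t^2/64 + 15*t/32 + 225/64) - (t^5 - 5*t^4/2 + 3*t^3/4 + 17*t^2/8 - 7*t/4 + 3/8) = -7*t^5/2 + 15*t^4 + 71*t^3/32 - 1101*t^2/64 + 71*t/32 + 201/64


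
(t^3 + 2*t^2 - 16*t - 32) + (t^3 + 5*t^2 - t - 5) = 2*t^3 + 7*t^2 - 17*t - 37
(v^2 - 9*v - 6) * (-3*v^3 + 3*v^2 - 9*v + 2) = -3*v^5 + 30*v^4 - 18*v^3 + 65*v^2 + 36*v - 12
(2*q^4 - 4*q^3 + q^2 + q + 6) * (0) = 0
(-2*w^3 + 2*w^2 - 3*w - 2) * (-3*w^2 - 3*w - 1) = 6*w^5 + 5*w^3 + 13*w^2 + 9*w + 2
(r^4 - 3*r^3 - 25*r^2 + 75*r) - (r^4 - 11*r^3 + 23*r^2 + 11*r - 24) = 8*r^3 - 48*r^2 + 64*r + 24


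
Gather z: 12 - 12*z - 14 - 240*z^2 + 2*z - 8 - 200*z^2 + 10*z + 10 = -440*z^2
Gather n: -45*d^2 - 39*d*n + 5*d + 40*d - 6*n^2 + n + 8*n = -45*d^2 + 45*d - 6*n^2 + n*(9 - 39*d)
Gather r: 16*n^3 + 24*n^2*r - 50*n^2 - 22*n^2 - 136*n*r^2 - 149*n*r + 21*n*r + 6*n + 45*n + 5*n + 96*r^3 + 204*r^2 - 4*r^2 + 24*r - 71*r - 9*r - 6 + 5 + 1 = 16*n^3 - 72*n^2 + 56*n + 96*r^3 + r^2*(200 - 136*n) + r*(24*n^2 - 128*n - 56)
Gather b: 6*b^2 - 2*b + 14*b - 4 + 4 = 6*b^2 + 12*b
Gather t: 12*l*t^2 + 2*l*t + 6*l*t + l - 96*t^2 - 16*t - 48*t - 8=l + t^2*(12*l - 96) + t*(8*l - 64) - 8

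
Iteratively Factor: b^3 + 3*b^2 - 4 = (b + 2)*(b^2 + b - 2) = (b + 2)^2*(b - 1)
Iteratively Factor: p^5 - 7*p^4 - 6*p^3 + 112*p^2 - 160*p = (p)*(p^4 - 7*p^3 - 6*p^2 + 112*p - 160) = p*(p - 2)*(p^3 - 5*p^2 - 16*p + 80) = p*(p - 2)*(p + 4)*(p^2 - 9*p + 20) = p*(p - 4)*(p - 2)*(p + 4)*(p - 5)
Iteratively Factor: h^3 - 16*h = (h - 4)*(h^2 + 4*h) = (h - 4)*(h + 4)*(h)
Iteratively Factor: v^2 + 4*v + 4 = (v + 2)*(v + 2)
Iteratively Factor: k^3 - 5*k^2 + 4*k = (k - 1)*(k^2 - 4*k) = (k - 4)*(k - 1)*(k)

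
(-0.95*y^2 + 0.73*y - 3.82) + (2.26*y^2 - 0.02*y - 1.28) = 1.31*y^2 + 0.71*y - 5.1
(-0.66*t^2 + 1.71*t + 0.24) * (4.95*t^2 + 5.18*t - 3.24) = -3.267*t^4 + 5.0457*t^3 + 12.1842*t^2 - 4.2972*t - 0.7776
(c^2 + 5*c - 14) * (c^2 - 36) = c^4 + 5*c^3 - 50*c^2 - 180*c + 504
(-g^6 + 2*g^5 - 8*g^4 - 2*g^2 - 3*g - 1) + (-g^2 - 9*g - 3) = -g^6 + 2*g^5 - 8*g^4 - 3*g^2 - 12*g - 4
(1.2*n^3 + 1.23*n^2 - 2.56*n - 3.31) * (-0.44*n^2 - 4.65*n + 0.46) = -0.528*n^5 - 6.1212*n^4 - 4.0411*n^3 + 13.9262*n^2 + 14.2139*n - 1.5226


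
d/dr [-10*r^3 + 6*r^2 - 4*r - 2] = -30*r^2 + 12*r - 4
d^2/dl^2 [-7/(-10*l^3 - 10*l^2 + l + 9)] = 14*(-10*(3*l + 1)*(10*l^3 + 10*l^2 - l - 9) + (30*l^2 + 20*l - 1)^2)/(10*l^3 + 10*l^2 - l - 9)^3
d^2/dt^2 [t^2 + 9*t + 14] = 2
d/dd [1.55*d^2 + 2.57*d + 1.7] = 3.1*d + 2.57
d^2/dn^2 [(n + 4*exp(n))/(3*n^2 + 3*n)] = 2*(2*n^4*exp(n) - 4*n^3*exp(n) + n^3 + 2*n^2*exp(n) + 8*n*exp(n) + 4*exp(n))/(3*n^3*(n^3 + 3*n^2 + 3*n + 1))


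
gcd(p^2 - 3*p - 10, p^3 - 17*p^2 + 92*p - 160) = p - 5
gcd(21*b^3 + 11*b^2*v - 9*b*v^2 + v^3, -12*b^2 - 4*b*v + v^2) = 1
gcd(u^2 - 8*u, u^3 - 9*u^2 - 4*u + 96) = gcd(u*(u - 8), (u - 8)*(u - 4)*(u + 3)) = u - 8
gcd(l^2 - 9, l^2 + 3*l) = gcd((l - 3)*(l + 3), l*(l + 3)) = l + 3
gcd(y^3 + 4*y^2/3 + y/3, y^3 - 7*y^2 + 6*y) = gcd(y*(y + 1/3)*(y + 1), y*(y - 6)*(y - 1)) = y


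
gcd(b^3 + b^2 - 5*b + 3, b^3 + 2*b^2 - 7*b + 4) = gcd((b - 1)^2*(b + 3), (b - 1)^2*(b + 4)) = b^2 - 2*b + 1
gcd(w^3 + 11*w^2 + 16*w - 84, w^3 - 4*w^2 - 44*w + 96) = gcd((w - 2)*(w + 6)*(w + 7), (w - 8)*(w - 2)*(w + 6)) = w^2 + 4*w - 12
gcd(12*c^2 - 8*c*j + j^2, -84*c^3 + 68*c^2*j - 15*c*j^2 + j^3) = 12*c^2 - 8*c*j + j^2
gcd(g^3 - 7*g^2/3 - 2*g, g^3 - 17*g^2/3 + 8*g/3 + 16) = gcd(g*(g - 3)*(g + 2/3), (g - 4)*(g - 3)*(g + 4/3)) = g - 3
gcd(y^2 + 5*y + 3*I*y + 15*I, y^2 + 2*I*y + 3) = y + 3*I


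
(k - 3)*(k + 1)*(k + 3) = k^3 + k^2 - 9*k - 9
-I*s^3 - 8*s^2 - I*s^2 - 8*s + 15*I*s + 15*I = (s - 5*I)*(s - 3*I)*(-I*s - I)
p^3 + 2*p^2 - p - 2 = (p - 1)*(p + 1)*(p + 2)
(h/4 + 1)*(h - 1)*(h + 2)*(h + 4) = h^4/4 + 9*h^3/4 + 11*h^2/2 - 8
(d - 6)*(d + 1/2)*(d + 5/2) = d^3 - 3*d^2 - 67*d/4 - 15/2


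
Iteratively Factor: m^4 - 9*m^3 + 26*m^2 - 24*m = (m - 2)*(m^3 - 7*m^2 + 12*m) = m*(m - 2)*(m^2 - 7*m + 12) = m*(m - 3)*(m - 2)*(m - 4)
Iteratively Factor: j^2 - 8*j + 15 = (j - 5)*(j - 3)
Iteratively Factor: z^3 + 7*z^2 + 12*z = (z + 3)*(z^2 + 4*z) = (z + 3)*(z + 4)*(z)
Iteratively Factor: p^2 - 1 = (p + 1)*(p - 1)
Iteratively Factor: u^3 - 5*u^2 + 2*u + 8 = (u + 1)*(u^2 - 6*u + 8) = (u - 4)*(u + 1)*(u - 2)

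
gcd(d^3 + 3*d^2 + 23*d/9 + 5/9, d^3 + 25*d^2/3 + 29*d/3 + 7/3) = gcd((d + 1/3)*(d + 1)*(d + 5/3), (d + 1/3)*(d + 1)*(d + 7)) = d^2 + 4*d/3 + 1/3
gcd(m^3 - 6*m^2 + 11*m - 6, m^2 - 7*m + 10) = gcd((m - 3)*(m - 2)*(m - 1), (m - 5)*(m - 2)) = m - 2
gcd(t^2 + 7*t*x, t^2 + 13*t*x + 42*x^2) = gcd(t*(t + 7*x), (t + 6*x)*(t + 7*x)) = t + 7*x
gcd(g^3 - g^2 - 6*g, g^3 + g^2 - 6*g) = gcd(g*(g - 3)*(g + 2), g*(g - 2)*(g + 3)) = g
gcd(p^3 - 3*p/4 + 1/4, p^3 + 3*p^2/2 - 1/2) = p^2 + p/2 - 1/2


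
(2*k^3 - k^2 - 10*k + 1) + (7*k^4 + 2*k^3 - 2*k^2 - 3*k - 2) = 7*k^4 + 4*k^3 - 3*k^2 - 13*k - 1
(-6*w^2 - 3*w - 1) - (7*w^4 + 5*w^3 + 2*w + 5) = -7*w^4 - 5*w^3 - 6*w^2 - 5*w - 6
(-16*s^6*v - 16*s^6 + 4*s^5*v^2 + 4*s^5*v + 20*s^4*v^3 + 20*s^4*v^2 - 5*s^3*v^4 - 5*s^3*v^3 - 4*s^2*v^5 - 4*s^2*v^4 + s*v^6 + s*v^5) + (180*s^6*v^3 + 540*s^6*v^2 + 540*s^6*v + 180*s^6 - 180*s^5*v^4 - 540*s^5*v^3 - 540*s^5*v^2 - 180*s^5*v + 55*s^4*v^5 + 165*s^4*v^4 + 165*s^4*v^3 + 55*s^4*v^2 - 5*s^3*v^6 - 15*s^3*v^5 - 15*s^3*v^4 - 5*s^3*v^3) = 180*s^6*v^3 + 540*s^6*v^2 + 524*s^6*v + 164*s^6 - 180*s^5*v^4 - 540*s^5*v^3 - 536*s^5*v^2 - 176*s^5*v + 55*s^4*v^5 + 165*s^4*v^4 + 185*s^4*v^3 + 75*s^4*v^2 - 5*s^3*v^6 - 15*s^3*v^5 - 20*s^3*v^4 - 10*s^3*v^3 - 4*s^2*v^5 - 4*s^2*v^4 + s*v^6 + s*v^5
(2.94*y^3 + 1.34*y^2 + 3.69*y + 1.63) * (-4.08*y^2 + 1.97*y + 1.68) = -11.9952*y^5 + 0.324599999999999*y^4 - 7.4762*y^3 + 2.8701*y^2 + 9.4103*y + 2.7384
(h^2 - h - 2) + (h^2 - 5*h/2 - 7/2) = 2*h^2 - 7*h/2 - 11/2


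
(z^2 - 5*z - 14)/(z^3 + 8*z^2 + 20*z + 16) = (z - 7)/(z^2 + 6*z + 8)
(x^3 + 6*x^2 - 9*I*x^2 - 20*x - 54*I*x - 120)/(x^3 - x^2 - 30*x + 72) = (x^2 - 9*I*x - 20)/(x^2 - 7*x + 12)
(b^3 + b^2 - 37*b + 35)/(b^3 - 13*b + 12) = (b^2 + 2*b - 35)/(b^2 + b - 12)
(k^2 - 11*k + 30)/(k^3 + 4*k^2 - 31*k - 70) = (k - 6)/(k^2 + 9*k + 14)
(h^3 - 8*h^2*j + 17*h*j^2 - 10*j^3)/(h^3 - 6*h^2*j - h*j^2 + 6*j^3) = (h^2 - 7*h*j + 10*j^2)/(h^2 - 5*h*j - 6*j^2)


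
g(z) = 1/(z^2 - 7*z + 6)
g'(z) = (7 - 2*z)/(z^2 - 7*z + 6)^2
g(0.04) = 0.17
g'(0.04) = 0.21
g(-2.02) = 0.04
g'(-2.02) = 0.02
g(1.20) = -1.04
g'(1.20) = 4.99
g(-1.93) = 0.04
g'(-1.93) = 0.02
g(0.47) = 0.34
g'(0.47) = 0.71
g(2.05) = -0.24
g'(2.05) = 0.17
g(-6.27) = 0.01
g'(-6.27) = 0.00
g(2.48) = -0.19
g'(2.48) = 0.08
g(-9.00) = 0.01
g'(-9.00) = 0.00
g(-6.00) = 0.01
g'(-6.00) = 0.00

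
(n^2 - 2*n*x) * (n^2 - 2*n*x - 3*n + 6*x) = n^4 - 4*n^3*x - 3*n^3 + 4*n^2*x^2 + 12*n^2*x - 12*n*x^2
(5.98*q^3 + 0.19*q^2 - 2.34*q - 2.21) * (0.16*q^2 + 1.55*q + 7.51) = 0.9568*q^5 + 9.2994*q^4 + 44.8299*q^3 - 2.5537*q^2 - 20.9989*q - 16.5971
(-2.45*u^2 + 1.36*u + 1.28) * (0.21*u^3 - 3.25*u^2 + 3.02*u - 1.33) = -0.5145*u^5 + 8.2481*u^4 - 11.5502*u^3 + 3.2057*u^2 + 2.0568*u - 1.7024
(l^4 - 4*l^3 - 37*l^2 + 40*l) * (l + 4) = l^5 - 53*l^3 - 108*l^2 + 160*l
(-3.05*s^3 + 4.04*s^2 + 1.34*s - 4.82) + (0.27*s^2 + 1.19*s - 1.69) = -3.05*s^3 + 4.31*s^2 + 2.53*s - 6.51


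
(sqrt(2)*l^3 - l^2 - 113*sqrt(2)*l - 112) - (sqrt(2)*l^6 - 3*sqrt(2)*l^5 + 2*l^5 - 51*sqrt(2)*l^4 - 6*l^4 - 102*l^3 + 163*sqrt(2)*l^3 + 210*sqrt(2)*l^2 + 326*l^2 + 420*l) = -sqrt(2)*l^6 - 2*l^5 + 3*sqrt(2)*l^5 + 6*l^4 + 51*sqrt(2)*l^4 - 162*sqrt(2)*l^3 + 102*l^3 - 327*l^2 - 210*sqrt(2)*l^2 - 420*l - 113*sqrt(2)*l - 112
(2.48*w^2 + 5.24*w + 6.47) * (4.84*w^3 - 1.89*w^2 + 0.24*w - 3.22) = 12.0032*w^5 + 20.6744*w^4 + 22.0064*w^3 - 18.9563*w^2 - 15.32*w - 20.8334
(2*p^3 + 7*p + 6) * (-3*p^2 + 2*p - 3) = -6*p^5 + 4*p^4 - 27*p^3 - 4*p^2 - 9*p - 18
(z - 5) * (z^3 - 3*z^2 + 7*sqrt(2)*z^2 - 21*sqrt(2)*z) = z^4 - 8*z^3 + 7*sqrt(2)*z^3 - 56*sqrt(2)*z^2 + 15*z^2 + 105*sqrt(2)*z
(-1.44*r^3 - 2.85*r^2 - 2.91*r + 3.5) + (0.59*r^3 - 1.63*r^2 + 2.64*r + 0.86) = -0.85*r^3 - 4.48*r^2 - 0.27*r + 4.36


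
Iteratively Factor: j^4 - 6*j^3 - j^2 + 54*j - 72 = (j - 4)*(j^3 - 2*j^2 - 9*j + 18) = (j - 4)*(j - 2)*(j^2 - 9) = (j - 4)*(j - 2)*(j + 3)*(j - 3)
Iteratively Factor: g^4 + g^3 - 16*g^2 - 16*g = (g)*(g^3 + g^2 - 16*g - 16) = g*(g - 4)*(g^2 + 5*g + 4) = g*(g - 4)*(g + 1)*(g + 4)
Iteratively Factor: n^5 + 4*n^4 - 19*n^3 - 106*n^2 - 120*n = (n + 2)*(n^4 + 2*n^3 - 23*n^2 - 60*n) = (n + 2)*(n + 3)*(n^3 - n^2 - 20*n) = (n + 2)*(n + 3)*(n + 4)*(n^2 - 5*n) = (n - 5)*(n + 2)*(n + 3)*(n + 4)*(n)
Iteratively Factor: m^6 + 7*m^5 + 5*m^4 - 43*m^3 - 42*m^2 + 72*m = (m + 3)*(m^5 + 4*m^4 - 7*m^3 - 22*m^2 + 24*m) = m*(m + 3)*(m^4 + 4*m^3 - 7*m^2 - 22*m + 24) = m*(m + 3)*(m + 4)*(m^3 - 7*m + 6) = m*(m - 1)*(m + 3)*(m + 4)*(m^2 + m - 6) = m*(m - 2)*(m - 1)*(m + 3)*(m + 4)*(m + 3)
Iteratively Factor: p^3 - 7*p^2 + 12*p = (p - 3)*(p^2 - 4*p) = p*(p - 3)*(p - 4)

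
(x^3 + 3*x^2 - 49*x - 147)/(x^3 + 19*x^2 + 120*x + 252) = (x^2 - 4*x - 21)/(x^2 + 12*x + 36)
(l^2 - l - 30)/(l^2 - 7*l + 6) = (l + 5)/(l - 1)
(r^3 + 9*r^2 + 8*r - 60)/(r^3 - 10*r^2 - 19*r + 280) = (r^2 + 4*r - 12)/(r^2 - 15*r + 56)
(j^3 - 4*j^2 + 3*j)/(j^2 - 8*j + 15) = j*(j - 1)/(j - 5)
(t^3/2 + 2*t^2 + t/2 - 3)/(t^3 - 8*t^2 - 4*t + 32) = (t^2 + 2*t - 3)/(2*(t^2 - 10*t + 16))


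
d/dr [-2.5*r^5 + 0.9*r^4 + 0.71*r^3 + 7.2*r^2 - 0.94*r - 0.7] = -12.5*r^4 + 3.6*r^3 + 2.13*r^2 + 14.4*r - 0.94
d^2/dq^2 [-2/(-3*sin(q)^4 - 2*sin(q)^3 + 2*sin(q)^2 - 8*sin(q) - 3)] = 4*(-72*sin(q)^8 - 69*sin(q)^7 + 108*sin(q)^6 + 124*sin(q)^5 + 18*sin(q)^4 + 67*sin(q)^3 - 38*sin(q)^2 - 54*sin(q) + 70)/(3*sin(q)^4 + 2*sin(q)^3 - 2*sin(q)^2 + 8*sin(q) + 3)^3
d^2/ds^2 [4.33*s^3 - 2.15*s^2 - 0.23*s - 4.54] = 25.98*s - 4.3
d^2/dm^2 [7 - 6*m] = 0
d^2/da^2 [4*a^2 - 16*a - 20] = 8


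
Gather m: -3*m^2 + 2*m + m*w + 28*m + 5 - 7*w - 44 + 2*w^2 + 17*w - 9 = -3*m^2 + m*(w + 30) + 2*w^2 + 10*w - 48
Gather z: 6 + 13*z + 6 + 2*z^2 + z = 2*z^2 + 14*z + 12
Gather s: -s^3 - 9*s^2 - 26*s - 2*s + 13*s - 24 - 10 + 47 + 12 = -s^3 - 9*s^2 - 15*s + 25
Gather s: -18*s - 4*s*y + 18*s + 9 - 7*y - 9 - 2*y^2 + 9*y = -4*s*y - 2*y^2 + 2*y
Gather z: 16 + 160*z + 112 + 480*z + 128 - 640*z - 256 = 0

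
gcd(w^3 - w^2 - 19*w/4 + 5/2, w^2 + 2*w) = w + 2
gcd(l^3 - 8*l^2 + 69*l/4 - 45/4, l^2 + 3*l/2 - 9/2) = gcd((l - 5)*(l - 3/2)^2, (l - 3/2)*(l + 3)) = l - 3/2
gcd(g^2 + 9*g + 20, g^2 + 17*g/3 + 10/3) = g + 5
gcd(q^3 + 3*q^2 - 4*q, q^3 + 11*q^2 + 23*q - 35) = q - 1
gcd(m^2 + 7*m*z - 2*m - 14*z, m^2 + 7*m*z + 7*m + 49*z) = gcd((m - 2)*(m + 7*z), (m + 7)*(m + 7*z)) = m + 7*z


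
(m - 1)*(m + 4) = m^2 + 3*m - 4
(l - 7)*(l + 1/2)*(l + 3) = l^3 - 7*l^2/2 - 23*l - 21/2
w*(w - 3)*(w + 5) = w^3 + 2*w^2 - 15*w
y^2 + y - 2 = (y - 1)*(y + 2)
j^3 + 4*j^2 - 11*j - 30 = (j - 3)*(j + 2)*(j + 5)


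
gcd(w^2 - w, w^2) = w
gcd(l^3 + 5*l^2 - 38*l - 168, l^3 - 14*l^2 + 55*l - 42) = l - 6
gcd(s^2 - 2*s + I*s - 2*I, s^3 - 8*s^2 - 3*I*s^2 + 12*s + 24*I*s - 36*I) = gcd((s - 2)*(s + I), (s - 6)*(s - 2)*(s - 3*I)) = s - 2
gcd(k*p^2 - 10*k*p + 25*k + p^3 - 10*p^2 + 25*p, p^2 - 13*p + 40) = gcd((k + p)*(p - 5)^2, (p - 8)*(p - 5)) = p - 5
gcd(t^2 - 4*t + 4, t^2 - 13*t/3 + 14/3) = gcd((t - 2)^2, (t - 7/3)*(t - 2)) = t - 2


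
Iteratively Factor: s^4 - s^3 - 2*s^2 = (s + 1)*(s^3 - 2*s^2) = (s - 2)*(s + 1)*(s^2) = s*(s - 2)*(s + 1)*(s)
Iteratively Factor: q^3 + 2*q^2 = (q + 2)*(q^2) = q*(q + 2)*(q)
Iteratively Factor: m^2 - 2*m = (m)*(m - 2)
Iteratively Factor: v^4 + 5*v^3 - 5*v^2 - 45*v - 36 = (v + 3)*(v^3 + 2*v^2 - 11*v - 12) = (v + 3)*(v + 4)*(v^2 - 2*v - 3) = (v - 3)*(v + 3)*(v + 4)*(v + 1)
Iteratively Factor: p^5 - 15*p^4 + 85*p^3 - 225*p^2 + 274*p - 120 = (p - 1)*(p^4 - 14*p^3 + 71*p^2 - 154*p + 120) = (p - 4)*(p - 1)*(p^3 - 10*p^2 + 31*p - 30) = (p - 5)*(p - 4)*(p - 1)*(p^2 - 5*p + 6) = (p - 5)*(p - 4)*(p - 2)*(p - 1)*(p - 3)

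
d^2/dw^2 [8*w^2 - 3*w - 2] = 16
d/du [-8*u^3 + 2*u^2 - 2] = 4*u*(1 - 6*u)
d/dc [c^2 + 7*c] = 2*c + 7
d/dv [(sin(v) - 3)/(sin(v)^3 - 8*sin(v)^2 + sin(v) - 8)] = (-2*sin(v)^3 + 17*sin(v)^2 - 48*sin(v) - 5)*cos(v)/((sin(v) - 8)^2*(sin(v)^2 + 1)^2)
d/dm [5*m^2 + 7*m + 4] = 10*m + 7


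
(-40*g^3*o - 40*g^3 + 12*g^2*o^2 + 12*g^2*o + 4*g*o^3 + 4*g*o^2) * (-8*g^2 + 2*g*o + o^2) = 320*g^5*o + 320*g^5 - 176*g^4*o^2 - 176*g^4*o - 48*g^3*o^3 - 48*g^3*o^2 + 20*g^2*o^4 + 20*g^2*o^3 + 4*g*o^5 + 4*g*o^4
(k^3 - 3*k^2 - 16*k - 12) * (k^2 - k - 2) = k^5 - 4*k^4 - 15*k^3 + 10*k^2 + 44*k + 24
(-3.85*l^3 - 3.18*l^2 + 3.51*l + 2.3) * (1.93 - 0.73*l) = 2.8105*l^4 - 5.1091*l^3 - 8.6997*l^2 + 5.0953*l + 4.439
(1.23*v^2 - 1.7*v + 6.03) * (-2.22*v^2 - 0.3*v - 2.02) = -2.7306*v^4 + 3.405*v^3 - 15.3612*v^2 + 1.625*v - 12.1806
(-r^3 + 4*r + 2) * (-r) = r^4 - 4*r^2 - 2*r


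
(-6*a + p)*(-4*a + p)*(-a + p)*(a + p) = -24*a^4 + 10*a^3*p + 23*a^2*p^2 - 10*a*p^3 + p^4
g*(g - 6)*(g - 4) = g^3 - 10*g^2 + 24*g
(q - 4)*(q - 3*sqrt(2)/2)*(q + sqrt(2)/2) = q^3 - 4*q^2 - sqrt(2)*q^2 - 3*q/2 + 4*sqrt(2)*q + 6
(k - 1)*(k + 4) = k^2 + 3*k - 4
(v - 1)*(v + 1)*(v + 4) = v^3 + 4*v^2 - v - 4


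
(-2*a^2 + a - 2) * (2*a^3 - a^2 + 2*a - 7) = -4*a^5 + 4*a^4 - 9*a^3 + 18*a^2 - 11*a + 14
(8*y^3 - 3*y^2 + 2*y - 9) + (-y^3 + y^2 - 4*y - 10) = 7*y^3 - 2*y^2 - 2*y - 19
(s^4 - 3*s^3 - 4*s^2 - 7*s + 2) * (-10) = -10*s^4 + 30*s^3 + 40*s^2 + 70*s - 20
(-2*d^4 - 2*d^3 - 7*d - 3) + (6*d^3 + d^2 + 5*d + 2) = -2*d^4 + 4*d^3 + d^2 - 2*d - 1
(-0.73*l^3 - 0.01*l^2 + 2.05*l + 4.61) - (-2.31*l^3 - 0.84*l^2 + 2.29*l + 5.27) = 1.58*l^3 + 0.83*l^2 - 0.24*l - 0.659999999999999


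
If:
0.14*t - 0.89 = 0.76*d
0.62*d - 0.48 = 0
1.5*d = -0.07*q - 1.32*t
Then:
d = 0.77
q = -215.72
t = 10.56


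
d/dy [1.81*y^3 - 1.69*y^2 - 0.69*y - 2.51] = 5.43*y^2 - 3.38*y - 0.69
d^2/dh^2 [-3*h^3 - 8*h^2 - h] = -18*h - 16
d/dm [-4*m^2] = -8*m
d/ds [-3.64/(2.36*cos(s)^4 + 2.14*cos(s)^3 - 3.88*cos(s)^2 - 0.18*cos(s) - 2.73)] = (-34.3616*cos(s)^3 - 23.3688*cos(s)^2 + 28.2464*cos(s) + 0.6552)*sin(s)/(-2.36*cos(s)^4 - 2.14*cos(s)^3 + 3.88*cos(s)^2 + 0.18*cos(s) + 2.73)^2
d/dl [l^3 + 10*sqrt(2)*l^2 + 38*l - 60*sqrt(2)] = 3*l^2 + 20*sqrt(2)*l + 38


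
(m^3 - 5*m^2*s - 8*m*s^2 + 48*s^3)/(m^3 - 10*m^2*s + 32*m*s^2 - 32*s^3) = (-m - 3*s)/(-m + 2*s)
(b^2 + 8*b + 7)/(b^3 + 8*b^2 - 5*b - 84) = (b + 1)/(b^2 + b - 12)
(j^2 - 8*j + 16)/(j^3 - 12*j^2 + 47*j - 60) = (j - 4)/(j^2 - 8*j + 15)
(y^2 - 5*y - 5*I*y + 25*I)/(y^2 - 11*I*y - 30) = (y - 5)/(y - 6*I)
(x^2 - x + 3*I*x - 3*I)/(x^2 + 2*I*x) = (x^2 - x + 3*I*x - 3*I)/(x*(x + 2*I))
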